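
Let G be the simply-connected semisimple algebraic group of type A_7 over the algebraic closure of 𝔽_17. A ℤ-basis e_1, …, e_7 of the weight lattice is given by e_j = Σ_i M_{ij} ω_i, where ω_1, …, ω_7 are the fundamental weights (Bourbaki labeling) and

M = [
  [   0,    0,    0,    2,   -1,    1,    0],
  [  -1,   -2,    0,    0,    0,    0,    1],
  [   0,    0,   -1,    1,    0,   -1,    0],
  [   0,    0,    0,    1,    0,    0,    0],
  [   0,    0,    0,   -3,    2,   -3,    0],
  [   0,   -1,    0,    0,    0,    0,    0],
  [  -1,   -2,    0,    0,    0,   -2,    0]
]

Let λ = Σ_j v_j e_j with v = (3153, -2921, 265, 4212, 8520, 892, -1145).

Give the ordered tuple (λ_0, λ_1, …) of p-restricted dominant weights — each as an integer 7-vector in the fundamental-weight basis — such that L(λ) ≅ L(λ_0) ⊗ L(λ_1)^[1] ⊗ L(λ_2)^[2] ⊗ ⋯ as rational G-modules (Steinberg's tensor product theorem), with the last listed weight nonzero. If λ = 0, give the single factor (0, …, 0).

((14, 14, 12, 13, 11, 14, 4), (12, 5, 9, 9, 16, 1, 2), (2, 5, 10, 14, 5, 10, 3))

In the fundamental-weight basis, λ has coordinates c = M·v (v = (3153, -2921, 265, 4212, 8520, 892, -1145)):
  c_1 = 0*3153 + 0*-2921 + 0*265 + 2*4212 + -1*8520 + 1*892 + 0*-1145 = 796
  c_2 = -1*3153 + -2*-2921 + 0*265 + 0*4212 + 0*8520 + 0*892 + 1*-1145 = 1544
  c_3 = 0*3153 + 0*-2921 + -1*265 + 1*4212 + 0*8520 + -1*892 + 0*-1145 = 3055
  c_4 = 0*3153 + 0*-2921 + 0*265 + 1*4212 + 0*8520 + 0*892 + 0*-1145 = 4212
  c_5 = 0*3153 + 0*-2921 + 0*265 + -3*4212 + 2*8520 + -3*892 + 0*-1145 = 1728
  c_6 = 0*3153 + -1*-2921 + 0*265 + 0*4212 + 0*8520 + 0*892 + 0*-1145 = 2921
  c_7 = -1*3153 + -2*-2921 + 0*265 + 0*4212 + 0*8520 + -2*892 + 0*-1145 = 905
Base-17 expansion of each c_i:
  c_1 = 796 = 14·17^0 + 12·17^1 + 2·17^2
  c_2 = 1544 = 14·17^0 + 5·17^1 + 5·17^2
  c_3 = 3055 = 12·17^0 + 9·17^1 + 10·17^2
  c_4 = 4212 = 13·17^0 + 9·17^1 + 14·17^2
  c_5 = 1728 = 11·17^0 + 16·17^1 + 5·17^2
  c_6 = 2921 = 14·17^0 + 1·17^1 + 10·17^2
  c_7 = 905 = 4·17^0 + 2·17^1 + 3·17^2
λ_0 = (14, 14, 12, 13, 11, 14, 4)
λ_1 = (12, 5, 9, 9, 16, 1, 2)
λ_2 = (2, 5, 10, 14, 5, 10, 3)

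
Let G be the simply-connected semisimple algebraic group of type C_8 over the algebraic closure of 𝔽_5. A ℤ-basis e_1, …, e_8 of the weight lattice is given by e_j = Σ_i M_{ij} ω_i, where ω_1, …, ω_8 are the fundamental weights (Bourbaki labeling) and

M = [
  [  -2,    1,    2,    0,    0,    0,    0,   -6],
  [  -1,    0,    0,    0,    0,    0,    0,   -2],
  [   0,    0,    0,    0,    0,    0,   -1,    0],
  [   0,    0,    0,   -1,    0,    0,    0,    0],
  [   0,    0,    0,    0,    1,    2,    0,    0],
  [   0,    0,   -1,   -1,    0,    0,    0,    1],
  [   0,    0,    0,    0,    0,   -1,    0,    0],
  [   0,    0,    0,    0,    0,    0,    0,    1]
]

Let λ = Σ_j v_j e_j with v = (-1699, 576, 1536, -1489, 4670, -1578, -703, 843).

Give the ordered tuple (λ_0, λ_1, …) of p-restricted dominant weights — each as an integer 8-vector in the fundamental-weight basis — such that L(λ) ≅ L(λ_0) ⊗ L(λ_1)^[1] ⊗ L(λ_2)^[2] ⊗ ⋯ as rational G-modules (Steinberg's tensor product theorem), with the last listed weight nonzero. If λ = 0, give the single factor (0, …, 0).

((3, 3, 3, 4, 4, 1, 3, 3), (2, 2, 0, 2, 2, 4, 0, 3), (4, 0, 3, 4, 0, 1, 3, 3), (0, 0, 0, 1, 2, 1, 2, 1), (3, 0, 1, 2, 2, 1, 2, 1))

Converting to the ω-basis (c_i = row i of M dotted with v = (-1699, 576, 1536, -1489, 4670, -1578, -703, 843)):
  c_1 = (-2)·(-1699) + 1·576 + 2·1536 + (0)·(-1489) + 0·4670 + (0)·(-1578) + (0)·(-703) + (-6)·(843) = 1988
  c_2 = (-1)·(-1699) + 0·576 + 0·1536 + (0)·(-1489) + 0·4670 + (0)·(-1578) + (0)·(-703) + (-2)·(843) = 13
  c_3 = (0)·(-1699) + 0·576 + 0·1536 + (0)·(-1489) + 0·4670 + (0)·(-1578) + (-1)·(-703) + 0·843 = 703
  c_4 = (0)·(-1699) + 0·576 + 0·1536 + (-1)·(-1489) + 0·4670 + (0)·(-1578) + (0)·(-703) + 0·843 = 1489
  c_5 = (0)·(-1699) + 0·576 + 0·1536 + (0)·(-1489) + 1·4670 + (2)·(-1578) + (0)·(-703) + 0·843 = 1514
  c_6 = (0)·(-1699) + 0·576 + (-1)·(1536) + (-1)·(-1489) + 0·4670 + (0)·(-1578) + (0)·(-703) + 1·843 = 796
  c_7 = (0)·(-1699) + 0·576 + 0·1536 + (0)·(-1489) + 0·4670 + (-1)·(-1578) + (0)·(-703) + 0·843 = 1578
  c_8 = (0)·(-1699) + 0·576 + 0·1536 + (0)·(-1489) + 0·4670 + (0)·(-1578) + (0)·(-703) + 1·843 = 843
p = 5; digits c_i = Σ_j d_{ij}·5^j, 0 ≤ d_{ij} < 5:
  c_1 = 1988 = 3·5^0 + 2·5^1 + 4·5^2 + 0·5^3 + 3·5^4
  c_2 = 13 = 3·5^0 + 2·5^1
  c_3 = 703 = 3·5^0 + 0·5^1 + 3·5^2 + 0·5^3 + 1·5^4
  c_4 = 1489 = 4·5^0 + 2·5^1 + 4·5^2 + 1·5^3 + 2·5^4
  c_5 = 1514 = 4·5^0 + 2·5^1 + 0·5^2 + 2·5^3 + 2·5^4
  c_6 = 796 = 1·5^0 + 4·5^1 + 1·5^2 + 1·5^3 + 1·5^4
  c_7 = 1578 = 3·5^0 + 0·5^1 + 3·5^2 + 2·5^3 + 2·5^4
  c_8 = 843 = 3·5^0 + 3·5^1 + 3·5^2 + 1·5^3 + 1·5^4
Factor λ_0 = (3, 3, 3, 4, 4, 1, 3, 3)
Factor λ_1 = (2, 2, 0, 2, 2, 4, 0, 3)
Factor λ_2 = (4, 0, 3, 4, 0, 1, 3, 3)
Factor λ_3 = (0, 0, 0, 1, 2, 1, 2, 1)
Factor λ_4 = (3, 0, 1, 2, 2, 1, 2, 1)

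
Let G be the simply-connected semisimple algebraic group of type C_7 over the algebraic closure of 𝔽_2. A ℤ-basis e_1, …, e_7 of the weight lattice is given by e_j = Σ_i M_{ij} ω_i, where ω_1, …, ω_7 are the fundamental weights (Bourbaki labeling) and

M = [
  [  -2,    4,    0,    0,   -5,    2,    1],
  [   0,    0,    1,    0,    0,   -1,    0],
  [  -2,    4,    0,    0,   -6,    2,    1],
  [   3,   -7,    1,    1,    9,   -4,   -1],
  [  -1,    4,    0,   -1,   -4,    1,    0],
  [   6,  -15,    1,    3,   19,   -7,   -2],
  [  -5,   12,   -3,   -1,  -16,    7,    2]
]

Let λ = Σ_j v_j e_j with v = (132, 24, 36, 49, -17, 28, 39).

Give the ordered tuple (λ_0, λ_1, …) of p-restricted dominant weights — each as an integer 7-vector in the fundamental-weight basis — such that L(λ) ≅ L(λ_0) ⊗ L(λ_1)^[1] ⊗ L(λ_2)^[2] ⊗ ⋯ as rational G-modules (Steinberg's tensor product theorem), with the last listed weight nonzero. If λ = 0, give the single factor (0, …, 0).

((0, 0, 1, 1, 1, 0, 1), (0, 0, 0, 0, 1, 1, 0), (1, 0, 1, 0, 0, 0, 0), (1, 1, 1, 1, 1, 0, 0), (0, 0, 1, 0, 0, 1, 1))

In the fundamental-weight basis, λ has coordinates c = M·v (v = (132, 24, 36, 49, -17, 28, 39)):
  c_1 = (-2)·(132) + 4·24 + 0·36 + 0·49 + (-5)·(-17) + 2·28 + 1·39 = 12
  c_2 = 0·132 + 0·24 + 1·36 + 0·49 + (0)·(-17) + (-1)·(28) + 0·39 = 8
  c_3 = (-2)·(132) + 4·24 + 0·36 + 0·49 + (-6)·(-17) + 2·28 + 1·39 = 29
  c_4 = 3·132 + (-7)·(24) + 1·36 + 1·49 + (9)·(-17) + (-4)·(28) + (-1)·(39) = 9
  c_5 = (-1)·(132) + 4·24 + 0·36 + (-1)·(49) + (-4)·(-17) + 1·28 + 0·39 = 11
  c_6 = 6·132 + (-15)·(24) + 1·36 + 3·49 + (19)·(-17) + (-7)·(28) + (-2)·(39) = 18
  c_7 = (-5)·(132) + 12·24 + (-3)·(36) + (-1)·(49) + (-16)·(-17) + 7·28 + 2·39 = 17
p = 2; digits c_i = Σ_j d_{ij}·2^j, 0 ≤ d_{ij} < 2:
  c_1 = 12 = 0·2^0 + 0·2^1 + 1·2^2 + 1·2^3
  c_2 = 8 = 0·2^0 + 0·2^1 + 0·2^2 + 1·2^3
  c_3 = 29 = 1·2^0 + 0·2^1 + 1·2^2 + 1·2^3 + 1·2^4
  c_4 = 9 = 1·2^0 + 0·2^1 + 0·2^2 + 1·2^3
  c_5 = 11 = 1·2^0 + 1·2^1 + 0·2^2 + 1·2^3
  c_6 = 18 = 0·2^0 + 1·2^1 + 0·2^2 + 0·2^3 + 1·2^4
  c_7 = 17 = 1·2^0 + 0·2^1 + 0·2^2 + 0·2^3 + 1·2^4
λ_0 = (0, 0, 1, 1, 1, 0, 1)
λ_1 = (0, 0, 0, 0, 1, 1, 0)
λ_2 = (1, 0, 1, 0, 0, 0, 0)
λ_3 = (1, 1, 1, 1, 1, 0, 0)
λ_4 = (0, 0, 1, 0, 0, 1, 1)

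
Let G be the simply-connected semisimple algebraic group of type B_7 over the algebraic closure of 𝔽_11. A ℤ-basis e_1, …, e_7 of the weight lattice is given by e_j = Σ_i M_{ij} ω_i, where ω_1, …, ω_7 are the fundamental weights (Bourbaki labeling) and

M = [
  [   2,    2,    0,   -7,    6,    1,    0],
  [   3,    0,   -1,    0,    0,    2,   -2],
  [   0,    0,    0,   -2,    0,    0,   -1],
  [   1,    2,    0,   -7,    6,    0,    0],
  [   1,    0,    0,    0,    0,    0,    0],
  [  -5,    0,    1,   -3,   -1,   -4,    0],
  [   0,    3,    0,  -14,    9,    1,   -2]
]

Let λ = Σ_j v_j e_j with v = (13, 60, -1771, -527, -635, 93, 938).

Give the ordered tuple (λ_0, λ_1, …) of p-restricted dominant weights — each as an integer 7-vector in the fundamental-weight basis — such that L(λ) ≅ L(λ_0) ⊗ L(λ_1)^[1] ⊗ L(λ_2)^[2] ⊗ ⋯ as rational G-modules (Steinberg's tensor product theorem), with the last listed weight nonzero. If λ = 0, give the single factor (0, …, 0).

Converting to the ω-basis (c_i = row i of M dotted with v = (13, 60, -1771, -527, -635, 93, 938)):
  c_1 = (2)·(13) + (2)·(60) + (0)·(-1771) + (-7)·(-527) + (6)·(-635) + (1)·(93) + (0)·(938) = 118
  c_2 = (3)·(13) + (0)·(60) + (-1)·(-1771) + (0)·(-527) + (0)·(-635) + (2)·(93) + (-2)·(938) = 120
  c_3 = (0)·(13) + (0)·(60) + (0)·(-1771) + (-2)·(-527) + (0)·(-635) + (0)·(93) + (-1)·(938) = 116
  c_4 = (1)·(13) + (2)·(60) + (0)·(-1771) + (-7)·(-527) + (6)·(-635) + (0)·(93) + (0)·(938) = 12
  c_5 = (1)·(13) + (0)·(60) + (0)·(-1771) + (0)·(-527) + (0)·(-635) + (0)·(93) + (0)·(938) = 13
  c_6 = (-5)·(13) + (0)·(60) + (1)·(-1771) + (-3)·(-527) + (-1)·(-635) + (-4)·(93) + (0)·(938) = 8
  c_7 = (0)·(13) + (3)·(60) + (0)·(-1771) + (-14)·(-527) + (9)·(-635) + (1)·(93) + (-2)·(938) = 60
Writing each c_i in base p = 11:
  c_1 = 118 = 8·11^0 + 10·11^1
  c_2 = 120 = 10·11^0 + 10·11^1
  c_3 = 116 = 6·11^0 + 10·11^1
  c_4 = 12 = 1·11^0 + 1·11^1
  c_5 = 13 = 2·11^0 + 1·11^1
  c_6 = 8 = 8·11^0
  c_7 = 60 = 5·11^0 + 5·11^1
λ_0 = (8, 10, 6, 1, 2, 8, 5)
λ_1 = (10, 10, 10, 1, 1, 0, 5)

((8, 10, 6, 1, 2, 8, 5), (10, 10, 10, 1, 1, 0, 5))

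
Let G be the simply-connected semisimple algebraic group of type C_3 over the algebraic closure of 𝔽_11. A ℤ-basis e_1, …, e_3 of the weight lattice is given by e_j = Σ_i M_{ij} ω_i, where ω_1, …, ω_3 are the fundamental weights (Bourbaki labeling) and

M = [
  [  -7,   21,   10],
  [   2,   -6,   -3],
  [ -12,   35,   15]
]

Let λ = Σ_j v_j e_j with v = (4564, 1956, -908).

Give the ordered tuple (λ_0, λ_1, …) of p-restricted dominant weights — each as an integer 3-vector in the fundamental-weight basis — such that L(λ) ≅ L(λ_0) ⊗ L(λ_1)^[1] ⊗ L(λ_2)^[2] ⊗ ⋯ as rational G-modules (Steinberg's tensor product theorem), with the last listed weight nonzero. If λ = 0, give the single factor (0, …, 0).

((4, 6, 6), (4, 10, 6))

Compute c_i = Σ_j M_{ij} v_j with v = (4564, 1956, -908):
  c_1 = -7*4564 + 21*1956 + 10*-908 = 48
  c_2 = 2*4564 + -6*1956 + -3*-908 = 116
  c_3 = -12*4564 + 35*1956 + 15*-908 = 72
Writing each c_i in base p = 11:
  c_1 = 48 = 4·11^0 + 4·11^1
  c_2 = 116 = 6·11^0 + 10·11^1
  c_3 = 72 = 6·11^0 + 6·11^1
Factor λ_0 = (4, 6, 6)
Factor λ_1 = (4, 10, 6)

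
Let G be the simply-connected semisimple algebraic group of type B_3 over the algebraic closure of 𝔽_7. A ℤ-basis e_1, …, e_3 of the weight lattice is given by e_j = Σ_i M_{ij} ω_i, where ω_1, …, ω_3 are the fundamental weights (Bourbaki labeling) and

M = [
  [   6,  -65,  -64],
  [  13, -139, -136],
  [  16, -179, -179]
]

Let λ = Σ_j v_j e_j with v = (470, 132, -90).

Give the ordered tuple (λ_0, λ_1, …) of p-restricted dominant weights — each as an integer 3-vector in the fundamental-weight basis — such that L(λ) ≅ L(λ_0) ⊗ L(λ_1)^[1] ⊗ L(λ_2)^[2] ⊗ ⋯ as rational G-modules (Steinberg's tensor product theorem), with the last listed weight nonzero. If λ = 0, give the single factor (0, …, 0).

((0, 2, 2),)

Compute c_i = Σ_j M_{ij} v_j with v = (470, 132, -90):
  c_1 = 6·470 + (-65)·(132) + (-64)·(-90) = 0
  c_2 = 13·470 + (-139)·(132) + (-136)·(-90) = 2
  c_3 = 16·470 + (-179)·(132) + (-179)·(-90) = 2
p = 7; digits c_i = Σ_j d_{ij}·7^j, 0 ≤ d_{ij} < 7:
  c_1 = 0
  c_2 = 2 = 2·7^0
  c_3 = 2 = 2·7^0
Factor λ_0 = (0, 2, 2)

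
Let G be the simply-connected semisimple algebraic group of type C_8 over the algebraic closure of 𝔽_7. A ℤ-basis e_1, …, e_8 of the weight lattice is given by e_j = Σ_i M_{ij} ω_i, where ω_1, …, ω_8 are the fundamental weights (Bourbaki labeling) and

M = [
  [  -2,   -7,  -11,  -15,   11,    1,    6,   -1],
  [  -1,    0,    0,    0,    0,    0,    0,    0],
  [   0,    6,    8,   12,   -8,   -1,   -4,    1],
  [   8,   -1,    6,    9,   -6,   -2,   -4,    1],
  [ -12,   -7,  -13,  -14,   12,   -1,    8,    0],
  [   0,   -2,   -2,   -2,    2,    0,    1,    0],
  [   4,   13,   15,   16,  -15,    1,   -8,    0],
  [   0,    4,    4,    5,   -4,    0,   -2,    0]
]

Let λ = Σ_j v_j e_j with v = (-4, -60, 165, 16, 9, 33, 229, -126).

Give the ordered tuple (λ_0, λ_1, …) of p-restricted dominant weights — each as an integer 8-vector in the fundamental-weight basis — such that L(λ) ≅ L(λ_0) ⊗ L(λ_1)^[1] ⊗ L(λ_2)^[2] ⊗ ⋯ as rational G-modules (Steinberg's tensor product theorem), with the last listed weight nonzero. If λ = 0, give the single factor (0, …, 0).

ω-coordinates c = M·v, v = (-4, -60, 165, 16, 9, 33, 229, -126):
  c_1 = -2*-4 + -7*-60 + -11*165 + -15*16 + 11*9 + 1*33 + 6*229 + -1*-126 = 5
  c_2 = -1*-4 + 0*-60 + 0*165 + 0*16 + 0*9 + 0*33 + 0*229 + 0*-126 = 4
  c_3 = 0*-4 + 6*-60 + 8*165 + 12*16 + -8*9 + -1*33 + -4*229 + 1*-126 = 5
  c_4 = 8*-4 + -1*-60 + 6*165 + 9*16 + -6*9 + -2*33 + -4*229 + 1*-126 = 0
  c_5 = -12*-4 + -7*-60 + -13*165 + -14*16 + 12*9 + -1*33 + 8*229 + 0*-126 = 6
  c_6 = 0*-4 + -2*-60 + -2*165 + -2*16 + 2*9 + 0*33 + 1*229 + 0*-126 = 5
  c_7 = 4*-4 + 13*-60 + 15*165 + 16*16 + -15*9 + 1*33 + -8*229 + 0*-126 = 1
  c_8 = 0*-4 + 4*-60 + 4*165 + 5*16 + -4*9 + 0*33 + -2*229 + 0*-126 = 6
Base-7 expansion of each c_i:
  c_1 = 5 = 5·7^0
  c_2 = 4 = 4·7^0
  c_3 = 5 = 5·7^0
  c_4 = 0
  c_5 = 6 = 6·7^0
  c_6 = 5 = 5·7^0
  c_7 = 1 = 1·7^0
  c_8 = 6 = 6·7^0
Factor λ_0 = (5, 4, 5, 0, 6, 5, 1, 6)

((5, 4, 5, 0, 6, 5, 1, 6),)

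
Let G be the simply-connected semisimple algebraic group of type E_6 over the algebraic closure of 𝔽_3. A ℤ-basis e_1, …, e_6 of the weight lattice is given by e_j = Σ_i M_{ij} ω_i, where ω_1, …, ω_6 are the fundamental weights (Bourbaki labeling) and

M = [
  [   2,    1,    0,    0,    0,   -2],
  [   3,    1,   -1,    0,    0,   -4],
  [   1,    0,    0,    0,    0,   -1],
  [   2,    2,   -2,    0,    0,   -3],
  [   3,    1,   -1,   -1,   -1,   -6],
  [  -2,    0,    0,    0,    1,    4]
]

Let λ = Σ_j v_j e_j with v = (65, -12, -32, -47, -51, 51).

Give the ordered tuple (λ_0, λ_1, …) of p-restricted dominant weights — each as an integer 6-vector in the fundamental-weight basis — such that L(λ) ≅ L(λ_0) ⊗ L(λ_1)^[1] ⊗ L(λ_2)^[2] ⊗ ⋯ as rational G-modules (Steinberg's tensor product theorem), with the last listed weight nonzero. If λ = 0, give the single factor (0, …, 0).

((1, 2, 2, 2, 1, 2), (2, 0, 1, 2, 2, 1), (1, 1, 1, 1, 0, 2))

ω-coordinates c = M·v, v = (65, -12, -32, -47, -51, 51):
  c_1 = 2·65 + (1)·(-12) + (0)·(-32) + (0)·(-47) + (0)·(-51) + (-2)·(51) = 16
  c_2 = 3·65 + (1)·(-12) + (-1)·(-32) + (0)·(-47) + (0)·(-51) + (-4)·(51) = 11
  c_3 = 1·65 + (0)·(-12) + (0)·(-32) + (0)·(-47) + (0)·(-51) + (-1)·(51) = 14
  c_4 = 2·65 + (2)·(-12) + (-2)·(-32) + (0)·(-47) + (0)·(-51) + (-3)·(51) = 17
  c_5 = 3·65 + (1)·(-12) + (-1)·(-32) + (-1)·(-47) + (-1)·(-51) + (-6)·(51) = 7
  c_6 = (-2)·(65) + (0)·(-12) + (0)·(-32) + (0)·(-47) + (1)·(-51) + 4·51 = 23
p = 3; digits c_i = Σ_j d_{ij}·3^j, 0 ≤ d_{ij} < 3:
  c_1 = 16 = 1·3^0 + 2·3^1 + 1·3^2
  c_2 = 11 = 2·3^0 + 0·3^1 + 1·3^2
  c_3 = 14 = 2·3^0 + 1·3^1 + 1·3^2
  c_4 = 17 = 2·3^0 + 2·3^1 + 1·3^2
  c_5 = 7 = 1·3^0 + 2·3^1
  c_6 = 23 = 2·3^0 + 1·3^1 + 2·3^2
λ_0 = (1, 2, 2, 2, 1, 2)
λ_1 = (2, 0, 1, 2, 2, 1)
λ_2 = (1, 1, 1, 1, 0, 2)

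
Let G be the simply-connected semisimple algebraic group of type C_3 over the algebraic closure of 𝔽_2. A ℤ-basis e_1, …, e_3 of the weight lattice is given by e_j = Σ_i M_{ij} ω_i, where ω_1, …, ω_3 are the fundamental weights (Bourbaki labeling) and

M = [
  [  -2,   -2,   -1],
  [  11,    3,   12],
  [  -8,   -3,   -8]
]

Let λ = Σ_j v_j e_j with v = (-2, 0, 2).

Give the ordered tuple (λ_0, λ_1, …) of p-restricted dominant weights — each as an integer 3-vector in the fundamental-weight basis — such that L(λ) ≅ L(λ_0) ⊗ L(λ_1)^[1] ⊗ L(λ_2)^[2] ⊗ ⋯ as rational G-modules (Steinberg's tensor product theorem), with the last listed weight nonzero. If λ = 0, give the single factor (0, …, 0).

((0, 0, 0), (1, 1, 0))

ω-coordinates c = M·v, v = (-2, 0, 2):
  c_1 = -2*-2 + -2*0 + -1*2 = 2
  c_2 = 11*-2 + 3*0 + 12*2 = 2
  c_3 = -8*-2 + -3*0 + -8*2 = 0
Expand coordinatewise in base 2:
  c_1 = 2 = 0·2^0 + 1·2^1
  c_2 = 2 = 0·2^0 + 1·2^1
  c_3 = 0
λ_0 = (0, 0, 0)
λ_1 = (1, 1, 0)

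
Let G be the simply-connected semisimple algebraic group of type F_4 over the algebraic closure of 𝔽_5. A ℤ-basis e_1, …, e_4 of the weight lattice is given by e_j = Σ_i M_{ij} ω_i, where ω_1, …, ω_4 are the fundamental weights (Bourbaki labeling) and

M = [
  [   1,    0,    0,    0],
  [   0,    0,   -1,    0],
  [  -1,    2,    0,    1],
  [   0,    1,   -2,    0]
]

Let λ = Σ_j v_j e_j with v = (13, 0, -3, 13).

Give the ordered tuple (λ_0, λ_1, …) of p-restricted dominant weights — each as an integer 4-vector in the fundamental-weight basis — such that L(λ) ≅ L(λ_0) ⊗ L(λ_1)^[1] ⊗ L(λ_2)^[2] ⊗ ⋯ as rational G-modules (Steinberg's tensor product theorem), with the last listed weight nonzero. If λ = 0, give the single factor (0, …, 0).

((3, 3, 0, 1), (2, 0, 0, 1))

Compute c_i = Σ_j M_{ij} v_j with v = (13, 0, -3, 13):
  c_1 = 1*13 + 0*0 + 0*-3 + 0*13 = 13
  c_2 = 0*13 + 0*0 + -1*-3 + 0*13 = 3
  c_3 = -1*13 + 2*0 + 0*-3 + 1*13 = 0
  c_4 = 0*13 + 1*0 + -2*-3 + 0*13 = 6
Expand coordinatewise in base 5:
  c_1 = 13 = 3·5^0 + 2·5^1
  c_2 = 3 = 3·5^0
  c_3 = 0
  c_4 = 6 = 1·5^0 + 1·5^1
λ_0 = (3, 3, 0, 1)
λ_1 = (2, 0, 0, 1)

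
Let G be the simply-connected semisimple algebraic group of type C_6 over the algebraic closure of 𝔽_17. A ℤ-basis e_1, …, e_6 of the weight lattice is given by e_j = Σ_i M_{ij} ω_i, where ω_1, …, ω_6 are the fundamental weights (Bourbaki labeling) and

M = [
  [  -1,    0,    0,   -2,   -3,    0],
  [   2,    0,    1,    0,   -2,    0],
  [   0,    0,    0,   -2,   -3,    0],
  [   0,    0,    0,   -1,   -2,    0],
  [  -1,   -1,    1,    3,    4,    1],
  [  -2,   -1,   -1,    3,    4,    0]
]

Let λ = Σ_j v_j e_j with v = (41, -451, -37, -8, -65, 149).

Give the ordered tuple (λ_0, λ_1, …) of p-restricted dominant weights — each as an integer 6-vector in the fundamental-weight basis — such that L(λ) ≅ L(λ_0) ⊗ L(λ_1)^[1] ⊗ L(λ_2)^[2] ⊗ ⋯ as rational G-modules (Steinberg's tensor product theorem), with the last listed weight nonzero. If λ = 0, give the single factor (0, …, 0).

Compute c_i = Σ_j M_{ij} v_j with v = (41, -451, -37, -8, -65, 149):
  c_1 = -1*41 + 0*-451 + 0*-37 + -2*-8 + -3*-65 + 0*149 = 170
  c_2 = 2*41 + 0*-451 + 1*-37 + 0*-8 + -2*-65 + 0*149 = 175
  c_3 = 0*41 + 0*-451 + 0*-37 + -2*-8 + -3*-65 + 0*149 = 211
  c_4 = 0*41 + 0*-451 + 0*-37 + -1*-8 + -2*-65 + 0*149 = 138
  c_5 = -1*41 + -1*-451 + 1*-37 + 3*-8 + 4*-65 + 1*149 = 238
  c_6 = -2*41 + -1*-451 + -1*-37 + 3*-8 + 4*-65 + 0*149 = 122
Base-17 expansion of each c_i:
  c_1 = 170 = 0·17^0 + 10·17^1
  c_2 = 175 = 5·17^0 + 10·17^1
  c_3 = 211 = 7·17^0 + 12·17^1
  c_4 = 138 = 2·17^0 + 8·17^1
  c_5 = 238 = 0·17^0 + 14·17^1
  c_6 = 122 = 3·17^0 + 7·17^1
λ_0 = (0, 5, 7, 2, 0, 3)
λ_1 = (10, 10, 12, 8, 14, 7)

((0, 5, 7, 2, 0, 3), (10, 10, 12, 8, 14, 7))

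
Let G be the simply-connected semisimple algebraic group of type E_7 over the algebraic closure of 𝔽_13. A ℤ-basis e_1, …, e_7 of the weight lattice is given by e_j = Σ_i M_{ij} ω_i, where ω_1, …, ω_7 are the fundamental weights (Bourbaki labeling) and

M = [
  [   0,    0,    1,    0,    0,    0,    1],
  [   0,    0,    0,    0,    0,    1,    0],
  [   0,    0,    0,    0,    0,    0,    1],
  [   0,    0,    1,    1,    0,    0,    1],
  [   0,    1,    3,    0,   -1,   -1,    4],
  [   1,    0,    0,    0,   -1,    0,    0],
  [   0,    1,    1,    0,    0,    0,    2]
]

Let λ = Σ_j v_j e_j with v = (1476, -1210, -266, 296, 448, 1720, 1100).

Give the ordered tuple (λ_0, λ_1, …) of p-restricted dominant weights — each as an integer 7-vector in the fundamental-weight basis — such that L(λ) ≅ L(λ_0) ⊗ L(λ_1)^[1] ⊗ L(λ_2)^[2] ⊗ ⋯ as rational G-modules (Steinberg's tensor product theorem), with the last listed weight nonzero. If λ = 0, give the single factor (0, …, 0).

((2, 4, 8, 12, 3, 1, 9), (12, 2, 6, 8, 4, 1, 3), (4, 10, 6, 6, 1, 6, 4))

Change of basis e → ω: c = M·v where v = (1476, -1210, -266, 296, 448, 1720, 1100):
  c_1 = (0)·(1476) + (0)·(-1210) + (1)·(-266) + (0)·(296) + (0)·(448) + (0)·(1720) + (1)·(1100) = 834
  c_2 = (0)·(1476) + (0)·(-1210) + (0)·(-266) + (0)·(296) + (0)·(448) + (1)·(1720) + (0)·(1100) = 1720
  c_3 = (0)·(1476) + (0)·(-1210) + (0)·(-266) + (0)·(296) + (0)·(448) + (0)·(1720) + (1)·(1100) = 1100
  c_4 = (0)·(1476) + (0)·(-1210) + (1)·(-266) + (1)·(296) + (0)·(448) + (0)·(1720) + (1)·(1100) = 1130
  c_5 = (0)·(1476) + (1)·(-1210) + (3)·(-266) + (0)·(296) + (-1)·(448) + (-1)·(1720) + (4)·(1100) = 224
  c_6 = (1)·(1476) + (0)·(-1210) + (0)·(-266) + (0)·(296) + (-1)·(448) + (0)·(1720) + (0)·(1100) = 1028
  c_7 = (0)·(1476) + (1)·(-1210) + (1)·(-266) + (0)·(296) + (0)·(448) + (0)·(1720) + (2)·(1100) = 724
Writing each c_i in base p = 13:
  c_1 = 834 = 2·13^0 + 12·13^1 + 4·13^2
  c_2 = 1720 = 4·13^0 + 2·13^1 + 10·13^2
  c_3 = 1100 = 8·13^0 + 6·13^1 + 6·13^2
  c_4 = 1130 = 12·13^0 + 8·13^1 + 6·13^2
  c_5 = 224 = 3·13^0 + 4·13^1 + 1·13^2
  c_6 = 1028 = 1·13^0 + 1·13^1 + 6·13^2
  c_7 = 724 = 9·13^0 + 3·13^1 + 4·13^2
Factor λ_0 = (2, 4, 8, 12, 3, 1, 9)
Factor λ_1 = (12, 2, 6, 8, 4, 1, 3)
Factor λ_2 = (4, 10, 6, 6, 1, 6, 4)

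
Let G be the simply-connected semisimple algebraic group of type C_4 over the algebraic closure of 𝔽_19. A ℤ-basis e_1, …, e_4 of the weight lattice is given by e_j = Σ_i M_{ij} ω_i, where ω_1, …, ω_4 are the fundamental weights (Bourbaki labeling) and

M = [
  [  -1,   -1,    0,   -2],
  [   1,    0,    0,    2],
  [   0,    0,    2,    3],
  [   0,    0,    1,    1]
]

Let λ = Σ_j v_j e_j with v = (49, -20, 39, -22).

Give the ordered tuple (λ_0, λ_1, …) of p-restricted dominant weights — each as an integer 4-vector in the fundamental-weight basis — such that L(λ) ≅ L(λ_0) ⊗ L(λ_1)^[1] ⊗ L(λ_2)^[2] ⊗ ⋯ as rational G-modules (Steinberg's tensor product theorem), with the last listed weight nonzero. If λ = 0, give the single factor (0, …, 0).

((15, 5, 12, 17),)

ω-coordinates c = M·v, v = (49, -20, 39, -22):
  c_1 = (-1)·(49) + (-1)·(-20) + 0·39 + (-2)·(-22) = 15
  c_2 = 1·49 + (0)·(-20) + 0·39 + (2)·(-22) = 5
  c_3 = 0·49 + (0)·(-20) + 2·39 + (3)·(-22) = 12
  c_4 = 0·49 + (0)·(-20) + 1·39 + (1)·(-22) = 17
Expand coordinatewise in base 19:
  c_1 = 15 = 15·19^0
  c_2 = 5 = 5·19^0
  c_3 = 12 = 12·19^0
  c_4 = 17 = 17·19^0
Factor λ_0 = (15, 5, 12, 17)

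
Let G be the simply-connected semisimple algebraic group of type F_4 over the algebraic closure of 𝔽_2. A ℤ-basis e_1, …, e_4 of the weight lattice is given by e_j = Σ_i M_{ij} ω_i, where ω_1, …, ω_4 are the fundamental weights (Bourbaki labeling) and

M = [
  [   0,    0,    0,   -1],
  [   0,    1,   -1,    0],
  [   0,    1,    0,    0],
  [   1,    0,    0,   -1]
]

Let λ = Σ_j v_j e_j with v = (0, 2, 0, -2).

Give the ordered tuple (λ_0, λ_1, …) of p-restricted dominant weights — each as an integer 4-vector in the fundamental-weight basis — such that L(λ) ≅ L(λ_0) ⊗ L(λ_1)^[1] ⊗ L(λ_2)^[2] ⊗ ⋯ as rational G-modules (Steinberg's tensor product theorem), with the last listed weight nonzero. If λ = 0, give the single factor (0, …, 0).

Compute c_i = Σ_j M_{ij} v_j with v = (0, 2, 0, -2):
  c_1 = (0)·(0) + (0)·(2) + (0)·(0) + (-1)·(-2) = 2
  c_2 = (0)·(0) + (1)·(2) + (-1)·(0) + (0)·(-2) = 2
  c_3 = (0)·(0) + (1)·(2) + (0)·(0) + (0)·(-2) = 2
  c_4 = (1)·(0) + (0)·(2) + (0)·(0) + (-1)·(-2) = 2
Base-2 expansion of each c_i:
  c_1 = 2 = 0·2^0 + 1·2^1
  c_2 = 2 = 0·2^0 + 1·2^1
  c_3 = 2 = 0·2^0 + 1·2^1
  c_4 = 2 = 0·2^0 + 1·2^1
λ_0 = (0, 0, 0, 0)
λ_1 = (1, 1, 1, 1)

((0, 0, 0, 0), (1, 1, 1, 1))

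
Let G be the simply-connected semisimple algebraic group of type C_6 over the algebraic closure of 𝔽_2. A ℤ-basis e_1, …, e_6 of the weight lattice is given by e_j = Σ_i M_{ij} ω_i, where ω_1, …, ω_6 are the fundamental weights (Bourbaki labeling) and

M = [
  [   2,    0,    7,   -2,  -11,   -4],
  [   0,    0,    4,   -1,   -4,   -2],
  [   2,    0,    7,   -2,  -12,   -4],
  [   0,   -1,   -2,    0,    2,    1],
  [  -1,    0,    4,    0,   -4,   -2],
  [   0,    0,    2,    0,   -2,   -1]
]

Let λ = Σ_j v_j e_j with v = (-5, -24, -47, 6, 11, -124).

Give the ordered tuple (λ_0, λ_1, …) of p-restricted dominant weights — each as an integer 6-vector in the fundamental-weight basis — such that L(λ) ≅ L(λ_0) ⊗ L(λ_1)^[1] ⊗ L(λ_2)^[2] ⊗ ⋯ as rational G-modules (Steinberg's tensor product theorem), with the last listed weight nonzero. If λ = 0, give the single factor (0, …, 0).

Converting to the ω-basis (c_i = row i of M dotted with v = (-5, -24, -47, 6, 11, -124)):
  c_1 = (2)·(-5) + (0)·(-24) + (7)·(-47) + (-2)·(6) + (-11)·(11) + (-4)·(-124) = 24
  c_2 = (0)·(-5) + (0)·(-24) + (4)·(-47) + (-1)·(6) + (-4)·(11) + (-2)·(-124) = 10
  c_3 = (2)·(-5) + (0)·(-24) + (7)·(-47) + (-2)·(6) + (-12)·(11) + (-4)·(-124) = 13
  c_4 = (0)·(-5) + (-1)·(-24) + (-2)·(-47) + 0·6 + 2·11 + (1)·(-124) = 16
  c_5 = (-1)·(-5) + (0)·(-24) + (4)·(-47) + 0·6 + (-4)·(11) + (-2)·(-124) = 21
  c_6 = (0)·(-5) + (0)·(-24) + (2)·(-47) + 0·6 + (-2)·(11) + (-1)·(-124) = 8
p = 2; digits c_i = Σ_j d_{ij}·2^j, 0 ≤ d_{ij} < 2:
  c_1 = 24 = 0·2^0 + 0·2^1 + 0·2^2 + 1·2^3 + 1·2^4
  c_2 = 10 = 0·2^0 + 1·2^1 + 0·2^2 + 1·2^3
  c_3 = 13 = 1·2^0 + 0·2^1 + 1·2^2 + 1·2^3
  c_4 = 16 = 0·2^0 + 0·2^1 + 0·2^2 + 0·2^3 + 1·2^4
  c_5 = 21 = 1·2^0 + 0·2^1 + 1·2^2 + 0·2^3 + 1·2^4
  c_6 = 8 = 0·2^0 + 0·2^1 + 0·2^2 + 1·2^3
p-restricted factor λ_0 = (0, 0, 1, 0, 1, 0)
p-restricted factor λ_1 = (0, 1, 0, 0, 0, 0)
p-restricted factor λ_2 = (0, 0, 1, 0, 1, 0)
p-restricted factor λ_3 = (1, 1, 1, 0, 0, 1)
p-restricted factor λ_4 = (1, 0, 0, 1, 1, 0)

((0, 0, 1, 0, 1, 0), (0, 1, 0, 0, 0, 0), (0, 0, 1, 0, 1, 0), (1, 1, 1, 0, 0, 1), (1, 0, 0, 1, 1, 0))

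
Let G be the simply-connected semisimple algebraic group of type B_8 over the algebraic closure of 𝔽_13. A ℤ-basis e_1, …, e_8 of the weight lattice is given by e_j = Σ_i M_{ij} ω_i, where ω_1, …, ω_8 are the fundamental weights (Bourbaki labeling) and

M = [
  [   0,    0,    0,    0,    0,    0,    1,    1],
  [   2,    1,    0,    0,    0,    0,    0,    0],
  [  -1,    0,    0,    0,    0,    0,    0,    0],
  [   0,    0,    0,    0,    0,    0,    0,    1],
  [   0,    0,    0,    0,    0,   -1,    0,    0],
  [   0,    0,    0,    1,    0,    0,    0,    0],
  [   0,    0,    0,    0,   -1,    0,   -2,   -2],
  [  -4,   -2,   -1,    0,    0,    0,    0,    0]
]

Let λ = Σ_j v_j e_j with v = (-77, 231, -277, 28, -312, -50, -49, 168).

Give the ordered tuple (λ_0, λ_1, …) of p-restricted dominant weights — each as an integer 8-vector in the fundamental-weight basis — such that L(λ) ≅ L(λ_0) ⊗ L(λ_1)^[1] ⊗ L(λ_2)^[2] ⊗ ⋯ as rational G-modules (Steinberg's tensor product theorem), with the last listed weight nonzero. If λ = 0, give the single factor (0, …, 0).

((2, 12, 12, 12, 11, 2, 9, 6), (9, 5, 5, 12, 3, 2, 5, 9))

Compute c_i = Σ_j M_{ij} v_j with v = (-77, 231, -277, 28, -312, -50, -49, 168):
  c_1 = (0)·(-77) + (0)·(231) + (0)·(-277) + (0)·(28) + (0)·(-312) + (0)·(-50) + (1)·(-49) + (1)·(168) = 119
  c_2 = (2)·(-77) + (1)·(231) + (0)·(-277) + (0)·(28) + (0)·(-312) + (0)·(-50) + (0)·(-49) + (0)·(168) = 77
  c_3 = (-1)·(-77) + (0)·(231) + (0)·(-277) + (0)·(28) + (0)·(-312) + (0)·(-50) + (0)·(-49) + (0)·(168) = 77
  c_4 = (0)·(-77) + (0)·(231) + (0)·(-277) + (0)·(28) + (0)·(-312) + (0)·(-50) + (0)·(-49) + (1)·(168) = 168
  c_5 = (0)·(-77) + (0)·(231) + (0)·(-277) + (0)·(28) + (0)·(-312) + (-1)·(-50) + (0)·(-49) + (0)·(168) = 50
  c_6 = (0)·(-77) + (0)·(231) + (0)·(-277) + (1)·(28) + (0)·(-312) + (0)·(-50) + (0)·(-49) + (0)·(168) = 28
  c_7 = (0)·(-77) + (0)·(231) + (0)·(-277) + (0)·(28) + (-1)·(-312) + (0)·(-50) + (-2)·(-49) + (-2)·(168) = 74
  c_8 = (-4)·(-77) + (-2)·(231) + (-1)·(-277) + (0)·(28) + (0)·(-312) + (0)·(-50) + (0)·(-49) + (0)·(168) = 123
Writing each c_i in base p = 13:
  c_1 = 119 = 2·13^0 + 9·13^1
  c_2 = 77 = 12·13^0 + 5·13^1
  c_3 = 77 = 12·13^0 + 5·13^1
  c_4 = 168 = 12·13^0 + 12·13^1
  c_5 = 50 = 11·13^0 + 3·13^1
  c_6 = 28 = 2·13^0 + 2·13^1
  c_7 = 74 = 9·13^0 + 5·13^1
  c_8 = 123 = 6·13^0 + 9·13^1
Factor λ_0 = (2, 12, 12, 12, 11, 2, 9, 6)
Factor λ_1 = (9, 5, 5, 12, 3, 2, 5, 9)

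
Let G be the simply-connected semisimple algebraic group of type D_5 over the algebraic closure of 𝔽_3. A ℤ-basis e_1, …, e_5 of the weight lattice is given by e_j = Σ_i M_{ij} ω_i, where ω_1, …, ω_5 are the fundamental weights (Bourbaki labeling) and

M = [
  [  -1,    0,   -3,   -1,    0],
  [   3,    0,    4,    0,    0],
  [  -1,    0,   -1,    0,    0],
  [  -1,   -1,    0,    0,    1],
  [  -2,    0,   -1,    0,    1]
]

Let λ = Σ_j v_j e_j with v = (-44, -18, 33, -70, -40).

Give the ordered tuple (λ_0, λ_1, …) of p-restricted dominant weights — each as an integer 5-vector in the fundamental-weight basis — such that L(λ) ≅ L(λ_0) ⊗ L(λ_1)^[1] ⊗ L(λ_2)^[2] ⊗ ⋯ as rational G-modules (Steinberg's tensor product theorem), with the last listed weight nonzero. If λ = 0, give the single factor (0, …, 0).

Converting to the ω-basis (c_i = row i of M dotted with v = (-44, -18, 33, -70, -40)):
  c_1 = (-1)·(-44) + (0)·(-18) + (-3)·(33) + (-1)·(-70) + (0)·(-40) = 15
  c_2 = (3)·(-44) + (0)·(-18) + 4·33 + (0)·(-70) + (0)·(-40) = 0
  c_3 = (-1)·(-44) + (0)·(-18) + (-1)·(33) + (0)·(-70) + (0)·(-40) = 11
  c_4 = (-1)·(-44) + (-1)·(-18) + 0·33 + (0)·(-70) + (1)·(-40) = 22
  c_5 = (-2)·(-44) + (0)·(-18) + (-1)·(33) + (0)·(-70) + (1)·(-40) = 15
p = 3; digits c_i = Σ_j d_{ij}·3^j, 0 ≤ d_{ij} < 3:
  c_1 = 15 = 0·3^0 + 2·3^1 + 1·3^2
  c_2 = 0
  c_3 = 11 = 2·3^0 + 0·3^1 + 1·3^2
  c_4 = 22 = 1·3^0 + 1·3^1 + 2·3^2
  c_5 = 15 = 0·3^0 + 2·3^1 + 1·3^2
Factor λ_0 = (0, 0, 2, 1, 0)
Factor λ_1 = (2, 0, 0, 1, 2)
Factor λ_2 = (1, 0, 1, 2, 1)

((0, 0, 2, 1, 0), (2, 0, 0, 1, 2), (1, 0, 1, 2, 1))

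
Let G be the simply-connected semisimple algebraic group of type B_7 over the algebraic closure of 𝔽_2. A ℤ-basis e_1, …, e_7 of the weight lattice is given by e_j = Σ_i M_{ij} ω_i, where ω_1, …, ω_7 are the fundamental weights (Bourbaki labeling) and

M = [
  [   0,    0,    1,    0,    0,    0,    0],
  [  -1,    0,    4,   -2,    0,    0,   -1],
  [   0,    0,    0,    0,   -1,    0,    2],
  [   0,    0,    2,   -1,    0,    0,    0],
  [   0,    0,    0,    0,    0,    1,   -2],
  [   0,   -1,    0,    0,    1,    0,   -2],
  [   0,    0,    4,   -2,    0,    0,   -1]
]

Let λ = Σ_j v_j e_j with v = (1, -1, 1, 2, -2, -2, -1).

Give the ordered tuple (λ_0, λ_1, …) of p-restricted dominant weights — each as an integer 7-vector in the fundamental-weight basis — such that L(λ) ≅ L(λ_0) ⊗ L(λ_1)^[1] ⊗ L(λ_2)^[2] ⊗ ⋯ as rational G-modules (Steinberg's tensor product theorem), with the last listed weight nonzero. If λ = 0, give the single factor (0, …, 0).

((1, 0, 0, 0, 0, 1, 1),)

Change of basis e → ω: c = M·v where v = (1, -1, 1, 2, -2, -2, -1):
  c_1 = 0·1 + (0)·(-1) + 1·1 + 0·2 + (0)·(-2) + (0)·(-2) + (0)·(-1) = 1
  c_2 = (-1)·(1) + (0)·(-1) + 4·1 + (-2)·(2) + (0)·(-2) + (0)·(-2) + (-1)·(-1) = 0
  c_3 = 0·1 + (0)·(-1) + 0·1 + 0·2 + (-1)·(-2) + (0)·(-2) + (2)·(-1) = 0
  c_4 = 0·1 + (0)·(-1) + 2·1 + (-1)·(2) + (0)·(-2) + (0)·(-2) + (0)·(-1) = 0
  c_5 = 0·1 + (0)·(-1) + 0·1 + 0·2 + (0)·(-2) + (1)·(-2) + (-2)·(-1) = 0
  c_6 = 0·1 + (-1)·(-1) + 0·1 + 0·2 + (1)·(-2) + (0)·(-2) + (-2)·(-1) = 1
  c_7 = 0·1 + (0)·(-1) + 4·1 + (-2)·(2) + (0)·(-2) + (0)·(-2) + (-1)·(-1) = 1
Writing each c_i in base p = 2:
  c_1 = 1 = 1·2^0
  c_2 = 0
  c_3 = 0
  c_4 = 0
  c_5 = 0
  c_6 = 1 = 1·2^0
  c_7 = 1 = 1·2^0
Factor λ_0 = (1, 0, 0, 0, 0, 1, 1)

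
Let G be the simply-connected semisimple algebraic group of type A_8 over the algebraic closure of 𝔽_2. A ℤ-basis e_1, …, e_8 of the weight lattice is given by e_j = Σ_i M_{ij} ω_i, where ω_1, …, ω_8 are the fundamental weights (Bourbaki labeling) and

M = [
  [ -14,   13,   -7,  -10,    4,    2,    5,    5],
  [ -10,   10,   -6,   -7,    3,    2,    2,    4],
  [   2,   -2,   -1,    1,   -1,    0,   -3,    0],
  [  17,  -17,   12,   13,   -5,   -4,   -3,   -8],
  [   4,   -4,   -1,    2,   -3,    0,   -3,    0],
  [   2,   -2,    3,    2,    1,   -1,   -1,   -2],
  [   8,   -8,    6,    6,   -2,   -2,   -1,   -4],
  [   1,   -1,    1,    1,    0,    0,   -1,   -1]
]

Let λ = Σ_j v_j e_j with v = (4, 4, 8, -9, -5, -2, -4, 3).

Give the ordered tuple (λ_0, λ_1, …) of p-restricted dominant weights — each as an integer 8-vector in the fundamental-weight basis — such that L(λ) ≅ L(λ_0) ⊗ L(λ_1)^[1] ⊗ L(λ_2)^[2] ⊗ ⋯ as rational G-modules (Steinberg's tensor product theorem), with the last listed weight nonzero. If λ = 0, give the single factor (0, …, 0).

((1, 0, 0, 0, 1, 1, 0, 0),)

ω-coordinates c = M·v, v = (4, 4, 8, -9, -5, -2, -4, 3):
  c_1 = (-14)·(4) + (13)·(4) + (-7)·(8) + (-10)·(-9) + (4)·(-5) + (2)·(-2) + (5)·(-4) + (5)·(3) = 1
  c_2 = (-10)·(4) + (10)·(4) + (-6)·(8) + (-7)·(-9) + (3)·(-5) + (2)·(-2) + (2)·(-4) + (4)·(3) = 0
  c_3 = (2)·(4) + (-2)·(4) + (-1)·(8) + (1)·(-9) + (-1)·(-5) + (0)·(-2) + (-3)·(-4) + (0)·(3) = 0
  c_4 = (17)·(4) + (-17)·(4) + (12)·(8) + (13)·(-9) + (-5)·(-5) + (-4)·(-2) + (-3)·(-4) + (-8)·(3) = 0
  c_5 = (4)·(4) + (-4)·(4) + (-1)·(8) + (2)·(-9) + (-3)·(-5) + (0)·(-2) + (-3)·(-4) + (0)·(3) = 1
  c_6 = (2)·(4) + (-2)·(4) + (3)·(8) + (2)·(-9) + (1)·(-5) + (-1)·(-2) + (-1)·(-4) + (-2)·(3) = 1
  c_7 = (8)·(4) + (-8)·(4) + (6)·(8) + (6)·(-9) + (-2)·(-5) + (-2)·(-2) + (-1)·(-4) + (-4)·(3) = 0
  c_8 = (1)·(4) + (-1)·(4) + (1)·(8) + (1)·(-9) + (0)·(-5) + (0)·(-2) + (-1)·(-4) + (-1)·(3) = 0
Writing each c_i in base p = 2:
  c_1 = 1 = 1·2^0
  c_2 = 0
  c_3 = 0
  c_4 = 0
  c_5 = 1 = 1·2^0
  c_6 = 1 = 1·2^0
  c_7 = 0
  c_8 = 0
λ_0 = (1, 0, 0, 0, 1, 1, 0, 0)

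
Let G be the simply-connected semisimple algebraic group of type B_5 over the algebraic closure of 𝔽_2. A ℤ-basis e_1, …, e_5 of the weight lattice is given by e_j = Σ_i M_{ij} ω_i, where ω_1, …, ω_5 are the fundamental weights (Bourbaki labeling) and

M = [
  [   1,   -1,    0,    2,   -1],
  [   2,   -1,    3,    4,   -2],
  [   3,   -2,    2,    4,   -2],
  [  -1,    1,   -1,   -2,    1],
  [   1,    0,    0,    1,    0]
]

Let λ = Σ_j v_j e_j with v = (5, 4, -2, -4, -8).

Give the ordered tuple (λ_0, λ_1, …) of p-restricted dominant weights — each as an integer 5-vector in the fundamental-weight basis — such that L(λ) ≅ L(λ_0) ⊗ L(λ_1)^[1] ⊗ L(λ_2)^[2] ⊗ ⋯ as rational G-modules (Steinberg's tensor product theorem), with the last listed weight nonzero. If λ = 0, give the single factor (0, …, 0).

((1, 0, 1, 1, 1), (0, 0, 1, 0, 0))

In the fundamental-weight basis, λ has coordinates c = M·v (v = (5, 4, -2, -4, -8)):
  c_1 = 1*5 + -1*4 + 0*-2 + 2*-4 + -1*-8 = 1
  c_2 = 2*5 + -1*4 + 3*-2 + 4*-4 + -2*-8 = 0
  c_3 = 3*5 + -2*4 + 2*-2 + 4*-4 + -2*-8 = 3
  c_4 = -1*5 + 1*4 + -1*-2 + -2*-4 + 1*-8 = 1
  c_5 = 1*5 + 0*4 + 0*-2 + 1*-4 + 0*-8 = 1
p = 2; digits c_i = Σ_j d_{ij}·2^j, 0 ≤ d_{ij} < 2:
  c_1 = 1 = 1·2^0
  c_2 = 0
  c_3 = 3 = 1·2^0 + 1·2^1
  c_4 = 1 = 1·2^0
  c_5 = 1 = 1·2^0
p-restricted factor λ_0 = (1, 0, 1, 1, 1)
p-restricted factor λ_1 = (0, 0, 1, 0, 0)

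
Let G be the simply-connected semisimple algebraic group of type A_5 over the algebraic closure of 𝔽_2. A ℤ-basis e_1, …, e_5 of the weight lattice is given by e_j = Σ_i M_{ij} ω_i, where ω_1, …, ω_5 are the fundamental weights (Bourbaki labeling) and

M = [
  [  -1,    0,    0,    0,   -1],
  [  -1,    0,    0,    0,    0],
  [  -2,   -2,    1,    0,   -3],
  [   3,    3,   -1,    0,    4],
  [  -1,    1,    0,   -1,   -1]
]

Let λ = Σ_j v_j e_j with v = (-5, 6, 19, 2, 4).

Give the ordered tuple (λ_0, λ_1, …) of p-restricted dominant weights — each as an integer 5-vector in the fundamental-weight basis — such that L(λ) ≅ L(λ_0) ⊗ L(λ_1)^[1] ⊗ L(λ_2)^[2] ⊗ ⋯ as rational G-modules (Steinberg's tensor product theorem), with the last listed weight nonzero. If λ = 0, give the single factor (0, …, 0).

((1, 1, 1, 0, 1), (0, 0, 0, 0, 0), (0, 1, 1, 0, 1))

In the fundamental-weight basis, λ has coordinates c = M·v (v = (-5, 6, 19, 2, 4)):
  c_1 = (-1)·(-5) + 0·6 + 0·19 + 0·2 + (-1)·(4) = 1
  c_2 = (-1)·(-5) + 0·6 + 0·19 + 0·2 + 0·4 = 5
  c_3 = (-2)·(-5) + (-2)·(6) + 1·19 + 0·2 + (-3)·(4) = 5
  c_4 = (3)·(-5) + 3·6 + (-1)·(19) + 0·2 + 4·4 = 0
  c_5 = (-1)·(-5) + 1·6 + 0·19 + (-1)·(2) + (-1)·(4) = 5
Expand coordinatewise in base 2:
  c_1 = 1 = 1·2^0
  c_2 = 5 = 1·2^0 + 0·2^1 + 1·2^2
  c_3 = 5 = 1·2^0 + 0·2^1 + 1·2^2
  c_4 = 0
  c_5 = 5 = 1·2^0 + 0·2^1 + 1·2^2
λ_0 = (1, 1, 1, 0, 1)
λ_1 = (0, 0, 0, 0, 0)
λ_2 = (0, 1, 1, 0, 1)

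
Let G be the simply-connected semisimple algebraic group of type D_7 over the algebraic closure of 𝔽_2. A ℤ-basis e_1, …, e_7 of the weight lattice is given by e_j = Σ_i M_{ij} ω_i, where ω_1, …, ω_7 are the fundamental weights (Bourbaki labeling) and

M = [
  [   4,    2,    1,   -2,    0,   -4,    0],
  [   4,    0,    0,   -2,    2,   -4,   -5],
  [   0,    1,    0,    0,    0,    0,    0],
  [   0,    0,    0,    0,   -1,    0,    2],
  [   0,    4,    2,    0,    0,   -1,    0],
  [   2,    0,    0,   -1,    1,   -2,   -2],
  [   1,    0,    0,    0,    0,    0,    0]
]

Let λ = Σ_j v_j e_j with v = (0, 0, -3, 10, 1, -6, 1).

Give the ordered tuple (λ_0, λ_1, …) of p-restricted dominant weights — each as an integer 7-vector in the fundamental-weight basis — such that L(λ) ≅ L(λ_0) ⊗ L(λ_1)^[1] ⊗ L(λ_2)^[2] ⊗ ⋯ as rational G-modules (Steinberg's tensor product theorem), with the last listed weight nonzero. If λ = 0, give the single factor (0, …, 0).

((1, 1, 0, 1, 0, 1, 0),)

In the fundamental-weight basis, λ has coordinates c = M·v (v = (0, 0, -3, 10, 1, -6, 1)):
  c_1 = 4*0 + 2*0 + 1*-3 + -2*10 + 0*1 + -4*-6 + 0*1 = 1
  c_2 = 4*0 + 0*0 + 0*-3 + -2*10 + 2*1 + -4*-6 + -5*1 = 1
  c_3 = 0*0 + 1*0 + 0*-3 + 0*10 + 0*1 + 0*-6 + 0*1 = 0
  c_4 = 0*0 + 0*0 + 0*-3 + 0*10 + -1*1 + 0*-6 + 2*1 = 1
  c_5 = 0*0 + 4*0 + 2*-3 + 0*10 + 0*1 + -1*-6 + 0*1 = 0
  c_6 = 2*0 + 0*0 + 0*-3 + -1*10 + 1*1 + -2*-6 + -2*1 = 1
  c_7 = 1*0 + 0*0 + 0*-3 + 0*10 + 0*1 + 0*-6 + 0*1 = 0
Writing each c_i in base p = 2:
  c_1 = 1 = 1·2^0
  c_2 = 1 = 1·2^0
  c_3 = 0
  c_4 = 1 = 1·2^0
  c_5 = 0
  c_6 = 1 = 1·2^0
  c_7 = 0
Factor λ_0 = (1, 1, 0, 1, 0, 1, 0)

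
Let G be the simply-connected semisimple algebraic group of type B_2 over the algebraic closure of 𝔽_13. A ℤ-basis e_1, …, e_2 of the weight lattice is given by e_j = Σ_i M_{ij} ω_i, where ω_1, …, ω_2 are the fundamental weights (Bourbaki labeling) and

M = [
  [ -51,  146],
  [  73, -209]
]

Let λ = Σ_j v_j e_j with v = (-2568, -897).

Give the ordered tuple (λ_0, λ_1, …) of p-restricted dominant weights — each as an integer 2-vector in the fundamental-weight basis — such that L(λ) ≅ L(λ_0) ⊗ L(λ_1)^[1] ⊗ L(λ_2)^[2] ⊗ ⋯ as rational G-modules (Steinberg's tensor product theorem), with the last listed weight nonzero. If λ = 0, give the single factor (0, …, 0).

Change of basis e → ω: c = M·v where v = (-2568, -897):
  c_1 = (-51)·(-2568) + (146)·(-897) = 6
  c_2 = (73)·(-2568) + (-209)·(-897) = 9
p = 13; digits c_i = Σ_j d_{ij}·13^j, 0 ≤ d_{ij} < 13:
  c_1 = 6 = 6·13^0
  c_2 = 9 = 9·13^0
Factor λ_0 = (6, 9)

((6, 9),)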